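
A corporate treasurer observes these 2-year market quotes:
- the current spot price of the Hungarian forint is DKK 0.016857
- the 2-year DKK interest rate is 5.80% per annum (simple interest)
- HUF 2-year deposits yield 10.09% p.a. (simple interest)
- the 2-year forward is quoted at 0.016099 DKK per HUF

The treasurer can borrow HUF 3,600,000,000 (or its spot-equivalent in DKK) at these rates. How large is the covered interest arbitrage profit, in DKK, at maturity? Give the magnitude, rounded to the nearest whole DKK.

DKK 1,927,318

T = 2 years.
Route A — deposit HUF, sell forward: 3,600,000,000 × 1.201800 × 0.016099 = DKK 69,652,001.52.
Route B — convert at spot, deposit DKK: 3,600,000,000 × 0.016857 × 1.116000 = DKK 67,724,683.20.
The quoted forward overvalues HUF, so borrow DKK, buy HUF at spot, deposit the HUF at 10.09%, and sell the proceeds forward at 0.016099.
Arbitrage profit = |69,652,001.52 − 67,724,683.20| = DKK 1,927,318.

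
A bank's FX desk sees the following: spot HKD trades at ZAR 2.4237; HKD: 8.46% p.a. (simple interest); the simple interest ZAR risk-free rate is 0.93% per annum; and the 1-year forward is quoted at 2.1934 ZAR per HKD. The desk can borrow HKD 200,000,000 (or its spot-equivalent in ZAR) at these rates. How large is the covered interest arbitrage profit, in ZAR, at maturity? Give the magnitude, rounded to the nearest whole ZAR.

ZAR 13,455,754

T = 1 year.
Keep in HKD, deliver into the forward: 200,000,000·1.084600·2.1934 = ZAR 475,792,328.00.
Swap to ZAR now, deposit: 200,000,000·2.4237·1.009300 = ZAR 489,248,082.00.
The quoted forward undervalues HKD, so borrow HKD, convert to ZAR at spot, deposit the ZAR at 0.93%, and buy HKD forward at 2.1934 to cover the loan.
Profit = 489,248,082.00 − 475,792,328.00 = ZAR 13,455,754.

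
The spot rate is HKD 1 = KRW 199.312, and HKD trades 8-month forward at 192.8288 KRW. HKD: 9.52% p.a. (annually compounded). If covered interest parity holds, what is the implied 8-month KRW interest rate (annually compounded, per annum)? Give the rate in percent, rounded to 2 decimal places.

4.22%

T = 8/12 years.
CIP gives F = S · g_KRW/g_HKD, so g_KRW/g_HKD = 192.8288/199.312 = 0.9674721.
HKD growth factor: (1 + 0.0952)^(8/12) = 1.062500.
That pins the KRW growth at 1.0279391.
r = 1.0279391^(12/8) − 1 = 0.042200 → 4.22%.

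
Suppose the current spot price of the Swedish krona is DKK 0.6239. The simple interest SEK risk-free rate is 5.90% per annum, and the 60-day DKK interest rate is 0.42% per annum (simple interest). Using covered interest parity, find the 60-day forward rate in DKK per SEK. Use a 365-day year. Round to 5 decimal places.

T = 60/365 years.
DKK accumulates by 1 + 0.0042×60/365 = 1.0006904.
SEK growth factor: 1 + 0.0590×60/365 = 1.0096986.
Forward (DKK per SEK) = 0.6239 × 1.0006904 / 1.0096986 = 0.6183338.

0.61833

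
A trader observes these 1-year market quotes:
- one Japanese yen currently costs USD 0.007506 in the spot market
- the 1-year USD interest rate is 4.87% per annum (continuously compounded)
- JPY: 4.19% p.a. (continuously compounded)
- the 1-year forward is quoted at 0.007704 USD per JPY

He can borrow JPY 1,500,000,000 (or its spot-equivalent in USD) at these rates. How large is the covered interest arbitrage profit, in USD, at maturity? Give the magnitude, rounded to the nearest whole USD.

T = 1 year.
Route A — deposit JPY, sell forward: 1,500,000,000 × 1.0427901945 × 0.007704 = USD 12,050,483.49.
Route B — convert at spot, deposit USD: 1,500,000,000 × 0.007506 × 1.0499053319 = USD 11,820,884.13.
The quoted forward overvalues JPY, so borrow USD, buy JPY at spot, deposit the JPY at 4.19%, and sell the proceeds forward at 0.007704.
The gap between the two covered legs is USD 229,599.

USD 229,599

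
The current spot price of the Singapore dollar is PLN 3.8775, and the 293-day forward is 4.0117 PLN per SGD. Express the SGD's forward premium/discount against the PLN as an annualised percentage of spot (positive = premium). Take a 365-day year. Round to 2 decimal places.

T = 293/365 years.
Period premium: (4.0117 − 3.8775)/3.8775 = 0.0346099.
×(1/T) gives 4.31% p.a.

+4.31%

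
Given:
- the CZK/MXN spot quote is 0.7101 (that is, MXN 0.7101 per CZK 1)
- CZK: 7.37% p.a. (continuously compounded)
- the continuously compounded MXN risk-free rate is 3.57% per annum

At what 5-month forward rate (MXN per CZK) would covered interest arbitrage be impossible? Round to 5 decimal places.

0.69895

T = 5/12 years.
MXN accumulates by e^(0.0357×5/12) = 1.0149862.
Growth of 1 CZK over T: e^(0.0737×5/12) = 1.0311847.
So F = 0.7101 × 1.0149862 / 1.0311847 = 0.6989453 (MXN/CZK).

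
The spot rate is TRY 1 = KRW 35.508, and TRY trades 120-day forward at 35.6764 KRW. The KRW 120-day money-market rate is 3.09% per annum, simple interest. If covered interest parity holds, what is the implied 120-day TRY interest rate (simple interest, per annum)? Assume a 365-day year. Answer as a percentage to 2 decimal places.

T = 120/365 years.
By CIP, F/S equals the KRW-to-TRY growth ratio: 35.6764/35.508 = 1.0047426.
The KRW side grows by 1 + 0.0309×120/365 = 1.0101589.
So the TRY growth factor = 1.0053907.
r = (1.0053907 − 1)/(120/365) = 0.016397 → 1.64%.

1.64%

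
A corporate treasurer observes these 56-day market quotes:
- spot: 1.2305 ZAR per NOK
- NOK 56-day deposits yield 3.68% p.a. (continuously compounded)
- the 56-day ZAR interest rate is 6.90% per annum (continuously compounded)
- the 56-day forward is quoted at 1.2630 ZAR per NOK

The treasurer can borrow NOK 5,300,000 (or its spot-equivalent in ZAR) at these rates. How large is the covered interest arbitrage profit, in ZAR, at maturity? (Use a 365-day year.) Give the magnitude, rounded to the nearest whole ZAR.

ZAR 140,744

T = 56/365 years.
Route A — deposit NOK, sell forward: 5,300,000 × 1.005661996 × 1.2630 = ZAR 6,731,800.84.
Route B — convert at spot, deposit ZAR: 5,300,000 × 1.2305 × 1.010642535 = ZAR 6,591,056.89.
The quoted forward overvalues NOK, so borrow ZAR, buy NOK at spot, deposit the NOK at 3.68%, and sell the proceeds forward at 1.2630.
Profit = 6,731,800.84 − 6,591,056.89 = ZAR 140,744.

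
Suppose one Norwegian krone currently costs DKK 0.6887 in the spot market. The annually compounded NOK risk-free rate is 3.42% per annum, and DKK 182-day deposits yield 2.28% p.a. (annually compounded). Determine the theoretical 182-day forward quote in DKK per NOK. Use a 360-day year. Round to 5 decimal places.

0.68485

T = 182/360 years.
DKK accumulates by (1 + 0.0228)^(182/360) = 1.0114624.
NOK growth factor: (1 + 0.0342)^(182/360) = 1.0171463.
CIP: F = S · (grow DKK)/(grow NOK) = 0.6887 × 1.0114624/1.0171463 = 0.6848515 DKK per NOK.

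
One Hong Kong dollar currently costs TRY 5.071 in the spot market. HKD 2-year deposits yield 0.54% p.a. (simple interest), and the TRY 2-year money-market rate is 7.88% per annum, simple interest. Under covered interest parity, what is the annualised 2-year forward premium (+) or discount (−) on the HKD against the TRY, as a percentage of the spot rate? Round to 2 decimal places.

+7.26%

T = 2 years.
CIP forward (TRY per HKD) = 5.071 × 1.157600/1.010800 = 5.807469.
(F − S)/S ÷ T = (5.807469 − 5.071)/5.071/2 = 0.072616 → 7.26%.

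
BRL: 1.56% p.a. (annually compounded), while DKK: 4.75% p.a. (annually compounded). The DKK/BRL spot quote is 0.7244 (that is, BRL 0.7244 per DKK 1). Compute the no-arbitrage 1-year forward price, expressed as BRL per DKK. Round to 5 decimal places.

T = 1 year.
BRL growth factor: (1 + 0.0156)^1 = 1.015600.
Growth of 1 DKK over T: (1 + 0.0475)^1 = 1.047500.
Forward (BRL per DKK) = 0.7244 × 1.015600 / 1.047500 = 0.7023395.

0.70234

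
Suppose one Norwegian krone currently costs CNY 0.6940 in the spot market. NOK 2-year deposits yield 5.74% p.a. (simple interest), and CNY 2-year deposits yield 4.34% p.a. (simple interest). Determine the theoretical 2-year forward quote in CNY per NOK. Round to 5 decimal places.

0.67657

T = 2 years.
CNY accumulates by 1 + 0.0434×2 = 1.086800.
Growth of 1 NOK over T: 1 + 0.0574×2 = 1.114800.
Forward (CNY per NOK) = 0.694 × 1.086800 / 1.114800 = 0.6765691.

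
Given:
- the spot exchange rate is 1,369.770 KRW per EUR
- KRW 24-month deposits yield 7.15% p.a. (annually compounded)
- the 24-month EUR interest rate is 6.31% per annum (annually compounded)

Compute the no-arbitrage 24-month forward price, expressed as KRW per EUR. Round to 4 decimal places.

1391.5018

T = 2 years.
KRW accumulates by (1 + 0.0715)^2 = 1.14811225.
EUR growth factor: (1 + 0.0631)^2 = 1.13018161.
So F = 1369.77 × 1.14811225 / 1.13018161 = 1391.501775 (KRW/EUR).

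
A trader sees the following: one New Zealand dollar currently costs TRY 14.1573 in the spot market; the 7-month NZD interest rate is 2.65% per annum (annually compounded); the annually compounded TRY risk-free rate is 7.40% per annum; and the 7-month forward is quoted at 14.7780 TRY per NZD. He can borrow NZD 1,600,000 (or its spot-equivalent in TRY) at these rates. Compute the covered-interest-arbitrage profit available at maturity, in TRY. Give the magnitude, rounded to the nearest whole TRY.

TRY 393,409

T = 7/12 years.
Route A — deposit NZD, sell forward: 1,600,000 × 1.0153740416 × 14.7780 = TRY 24,008,316.14.
Route B — convert at spot, deposit TRY: 1,600,000 × 14.1573 × 1.0425234458 = TRY 23,614,907.49.
The quoted forward overvalues NZD, so borrow TRY, buy NZD at spot, deposit the NZD at 2.65%, and sell the proceeds forward at 14.7780.
The gap between the two covered legs is TRY 393,409.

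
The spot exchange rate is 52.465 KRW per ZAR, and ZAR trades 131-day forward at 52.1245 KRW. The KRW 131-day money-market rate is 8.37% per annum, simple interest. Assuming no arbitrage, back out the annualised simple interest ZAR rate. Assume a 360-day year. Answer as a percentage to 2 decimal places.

T = 131/360 years.
F/S = 52.1245/52.465 = 0.9935100 = (growth of KRW) / (growth of ZAR).
KRW growth factor: 1 + 0.0837×131/360 = 1.0304575.
That pins the ZAR growth at 1.0371889.
(1.0371889 − 1)/T = 0.102199, i.e. 10.22%.

10.22%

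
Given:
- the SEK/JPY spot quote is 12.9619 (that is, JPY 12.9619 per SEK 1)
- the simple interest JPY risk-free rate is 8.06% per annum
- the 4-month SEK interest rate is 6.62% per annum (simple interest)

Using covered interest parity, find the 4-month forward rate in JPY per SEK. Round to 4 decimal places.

T = 4/12 years.
Growth of 1 JPY over T: 1 + 0.0806×4/12 = 1.02686667.
Growth of 1 SEK over T: 1 + 0.0662×4/12 = 1.02206667.
Forward (JPY per SEK) = 12.9619 × 1.02686667 / 1.02206667 = 13.022774.

13.0228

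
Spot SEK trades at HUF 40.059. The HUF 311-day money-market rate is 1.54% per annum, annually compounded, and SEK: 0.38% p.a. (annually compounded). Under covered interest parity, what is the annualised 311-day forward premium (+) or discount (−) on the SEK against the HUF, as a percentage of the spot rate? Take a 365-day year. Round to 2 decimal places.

+1.15%

T = 311/365 years.
F = S · g_HUF/g_SEK = 40.059 × 1.0131068/1.0032369 = 40.453103.
(F − S)/S ÷ T = (40.453103 − 40.059)/40.059/(311/365) = 0.011546 → 1.15%.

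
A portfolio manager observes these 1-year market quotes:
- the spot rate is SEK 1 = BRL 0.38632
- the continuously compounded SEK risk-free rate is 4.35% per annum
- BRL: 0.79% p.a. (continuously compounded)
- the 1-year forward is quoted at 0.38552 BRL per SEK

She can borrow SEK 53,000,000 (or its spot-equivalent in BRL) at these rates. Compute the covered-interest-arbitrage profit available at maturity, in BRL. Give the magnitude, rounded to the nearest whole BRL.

T = 1 year.
Route A — deposit SEK, sell forward: 53,000,000 × 1.0444599943 × 0.38552 = BRL 21,340,991.50.
Route B — convert at spot, deposit BRL: 53,000,000 × 0.38632 × 1.0079312873 = BRL 20,637,352.79.
The quoted forward overvalues SEK, so borrow BRL, buy SEK at spot, deposit the SEK at 4.35%, and sell the proceeds forward at 0.38552.
Arbitrage profit = |21,340,991.50 − 20,637,352.79| = BRL 703,639.

BRL 703,639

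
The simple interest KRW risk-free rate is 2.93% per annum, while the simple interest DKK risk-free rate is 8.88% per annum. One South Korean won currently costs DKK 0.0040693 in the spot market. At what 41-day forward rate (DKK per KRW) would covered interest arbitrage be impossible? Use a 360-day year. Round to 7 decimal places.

T = 41/360 years.
DKK accumulates by 1 + 0.0888×41/360 = 1.0101133.
KRW growth factor: 1 + 0.0293×41/360 = 1.0033369.
CIP: F = S · (grow DKK)/(grow KRW) = 0.0040693 × 1.0101133/1.0033369 = 0.004096783 DKK per KRW.

0.0040968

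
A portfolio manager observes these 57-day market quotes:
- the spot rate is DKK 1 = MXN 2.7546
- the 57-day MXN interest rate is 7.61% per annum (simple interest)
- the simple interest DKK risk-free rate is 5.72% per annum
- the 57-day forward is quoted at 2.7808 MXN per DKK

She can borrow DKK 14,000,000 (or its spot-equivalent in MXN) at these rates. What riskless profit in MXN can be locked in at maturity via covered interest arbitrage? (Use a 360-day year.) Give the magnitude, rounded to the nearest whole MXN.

MXN 254,718

T = 57/360 years.
Keep in DKK, deliver into the forward: 14,000,000·1.0090566667·2.7808 = MXN 39,283,786.90.
Swap to MXN now, deposit: 14,000,000·2.7546·1.0120491667 = MXN 39,029,068.88.
The quoted forward overvalues DKK, so borrow MXN, buy DKK at spot, deposit the DKK at 5.72%, and sell the proceeds forward at 2.7808.
The gap between the two covered legs is MXN 254,718.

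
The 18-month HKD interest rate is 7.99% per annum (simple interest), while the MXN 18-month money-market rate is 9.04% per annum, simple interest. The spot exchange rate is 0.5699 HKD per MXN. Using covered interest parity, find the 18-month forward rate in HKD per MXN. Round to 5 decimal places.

T = 18/12 years.
HKD accumulates by 1 + 0.0799×18/12 = 1.119850.
MXN growth factor: 1 + 0.0904×18/12 = 1.135600.
So F = 0.5699 × 1.119850 / 1.135600 = 0.5619959 (HKD/MXN).

0.56200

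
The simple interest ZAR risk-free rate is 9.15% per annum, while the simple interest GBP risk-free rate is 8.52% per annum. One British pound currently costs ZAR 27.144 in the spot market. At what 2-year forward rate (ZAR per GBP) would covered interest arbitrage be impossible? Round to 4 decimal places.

T = 2 years.
Growth of 1 ZAR over T: 1 + 0.0915×2 = 1.183000.
GBP accumulates by 1 + 0.0852×2 = 1.170400.
So F = 27.144 × 1.183000 / 1.170400 = 27.436220 (ZAR/GBP).

27.4362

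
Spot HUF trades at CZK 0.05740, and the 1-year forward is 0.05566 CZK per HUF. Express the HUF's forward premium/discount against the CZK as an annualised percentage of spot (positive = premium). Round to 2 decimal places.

T = 1 year.
Period premium: (0.05566 − 0.0574)/0.0574 = -0.0303136.
×(1/T) gives -3.03% p.a.

-3.03%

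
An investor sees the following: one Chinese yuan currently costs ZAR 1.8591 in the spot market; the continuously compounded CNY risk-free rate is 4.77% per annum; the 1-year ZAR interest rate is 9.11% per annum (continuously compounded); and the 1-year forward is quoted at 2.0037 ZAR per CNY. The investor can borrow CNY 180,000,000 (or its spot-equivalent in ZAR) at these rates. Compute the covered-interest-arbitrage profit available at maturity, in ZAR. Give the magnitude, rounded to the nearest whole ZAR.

T = 1 year.
Keep in CNY, deliver into the forward: 180,000,000·1.04885595134·2.0037 = ZAR 378,286,680.55.
Swap to ZAR now, deposit: 180,000,000·1.8591·1.09537853764 = ZAR 366,555,283.08.
The quoted forward overvalues CNY, so borrow ZAR, buy CNY at spot, deposit the CNY at 4.77%, and sell the proceeds forward at 2.0037.
The gap between the two covered legs is ZAR 11,731,397.

ZAR 11,731,397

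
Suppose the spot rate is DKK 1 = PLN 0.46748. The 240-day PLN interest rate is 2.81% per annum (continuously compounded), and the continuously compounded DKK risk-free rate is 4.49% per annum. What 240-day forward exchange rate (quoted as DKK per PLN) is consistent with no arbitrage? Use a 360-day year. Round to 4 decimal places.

T = 240/360 years.
PLN growth factor: e^(0.0281×240/360) = 1.0189099.
DKK growth factor: e^(0.0449×240/360) = 1.0303858.
So F = 0.46748 × 1.0189099 / 1.0303858 = 0.4622735 (PLN/DKK).
Quoted the other way: 1/0.4622735 = 2.1632 DKK per PLN.

2.1632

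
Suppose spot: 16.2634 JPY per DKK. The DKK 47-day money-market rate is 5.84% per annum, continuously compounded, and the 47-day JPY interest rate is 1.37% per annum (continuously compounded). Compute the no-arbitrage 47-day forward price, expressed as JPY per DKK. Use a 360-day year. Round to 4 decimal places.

T = 47/360 years.
Growth of 1 JPY over T: e^(0.0137×47/360) = 1.00179021.
DKK accumulates by e^(0.0584×47/360) = 1.00765358.
CIP: F = S · (grow JPY)/(grow DKK) = 16.2634 × 1.00179021/1.00765358 = 16.168766 JPY per DKK.

16.1688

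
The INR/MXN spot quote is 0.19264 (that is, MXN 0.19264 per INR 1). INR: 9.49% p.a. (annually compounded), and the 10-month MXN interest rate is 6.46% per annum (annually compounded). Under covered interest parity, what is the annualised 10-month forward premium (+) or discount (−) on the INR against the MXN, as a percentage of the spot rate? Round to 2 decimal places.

-2.77%

T = 10/12 years.
CIP forward (MXN per INR) = 0.19264 × 1.0535506/1.0784799 = 0.18818708.
Annualised premium = (F − S)/S × (1/T) = (0.18818708 − 0.19264)/0.19264 ÷ (10/12) = -2.77%.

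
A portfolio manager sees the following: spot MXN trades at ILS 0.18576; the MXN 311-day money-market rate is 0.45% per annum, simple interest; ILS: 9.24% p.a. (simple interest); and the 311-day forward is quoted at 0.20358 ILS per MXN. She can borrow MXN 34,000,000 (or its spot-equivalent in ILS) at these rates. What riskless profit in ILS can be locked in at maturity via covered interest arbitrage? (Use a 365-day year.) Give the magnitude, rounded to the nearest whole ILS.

ILS 135,174

T = 311/365 years.
Route A — deposit MXN, sell forward: 34,000,000 × 1.003834247 × 0.20358 = ILS 6,948,259.58.
Route B — convert at spot, deposit ILS: 34,000,000 × 0.18576 × 1.078729863 = ILS 6,813,085.22.
The quoted forward overvalues MXN, so borrow ILS, buy MXN at spot, deposit the MXN at 0.45%, and sell the proceeds forward at 0.20358.
Profit = 6,948,259.58 − 6,813,085.22 = ILS 135,174.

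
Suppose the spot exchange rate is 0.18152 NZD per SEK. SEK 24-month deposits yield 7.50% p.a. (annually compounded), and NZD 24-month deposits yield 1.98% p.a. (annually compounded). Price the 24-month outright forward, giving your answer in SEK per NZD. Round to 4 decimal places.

T = 2 years.
Growth of 1 NZD over T: (1 + 0.0198)^2 = 1.039992.
SEK accumulates by (1 + 0.0750)^2 = 1.155625.
CIP: F = S · (grow NZD)/(grow SEK) = 0.18152 × 1.039992/1.155625 = 0.1633569 NZD per SEK.
Invert for SEK per NZD: 1 / 0.1633569 = 6.1216.

6.1216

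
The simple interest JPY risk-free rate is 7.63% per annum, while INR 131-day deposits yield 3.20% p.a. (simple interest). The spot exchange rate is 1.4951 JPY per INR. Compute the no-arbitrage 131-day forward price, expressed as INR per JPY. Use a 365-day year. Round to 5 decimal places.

0.65850

T = 131/365 years.
Growth of 1 JPY over T: 1 + 0.0763×131/365 = 1.0273844.
INR accumulates by 1 + 0.0320×131/365 = 1.0114849.
So F = 1.4951 × 1.0273844 / 1.0114849 = 1.518601 (JPY/INR).
Quoted the other way: 1/1.518601 = 0.65850 INR per JPY.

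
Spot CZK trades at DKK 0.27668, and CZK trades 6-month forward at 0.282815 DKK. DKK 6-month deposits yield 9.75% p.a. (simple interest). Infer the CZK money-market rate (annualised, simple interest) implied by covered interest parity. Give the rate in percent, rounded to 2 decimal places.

T = 6/12 years.
CIP gives F = S · g_DKK/g_CZK, so g_DKK/g_CZK = 0.282815/0.27668 = 1.0221736.
The DKK side grows by 1 + 0.0975×6/12 = 1.048750.
That pins the CZK growth at 1.0259999.
r = (1.0259999 − 1)/(6/12) = 0.052000 → 5.20%.

5.20%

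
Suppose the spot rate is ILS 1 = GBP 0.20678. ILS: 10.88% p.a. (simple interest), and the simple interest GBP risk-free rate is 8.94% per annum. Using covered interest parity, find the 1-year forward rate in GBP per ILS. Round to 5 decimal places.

0.20316

T = 1 year.
GBP accumulates by 1 + 0.0894×1 = 1.089400.
ILS growth factor: 1 + 0.1088×1 = 1.108800.
Forward (GBP per ILS) = 0.20678 × 1.089400 / 1.108800 = 0.2031621.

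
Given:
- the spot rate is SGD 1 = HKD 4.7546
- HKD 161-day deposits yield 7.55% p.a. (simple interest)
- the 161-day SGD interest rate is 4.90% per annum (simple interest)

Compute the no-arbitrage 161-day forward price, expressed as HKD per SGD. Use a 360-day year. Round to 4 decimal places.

T = 161/360 years.
HKD accumulates by 1 + 0.0755×161/360 = 1.0337653.
Growth of 1 SGD over T: 1 + 0.0490×161/360 = 1.0219139.
Forward (HKD per SGD) = 4.7546 × 1.0337653 / 1.0219139 = 4.809740.

4.8097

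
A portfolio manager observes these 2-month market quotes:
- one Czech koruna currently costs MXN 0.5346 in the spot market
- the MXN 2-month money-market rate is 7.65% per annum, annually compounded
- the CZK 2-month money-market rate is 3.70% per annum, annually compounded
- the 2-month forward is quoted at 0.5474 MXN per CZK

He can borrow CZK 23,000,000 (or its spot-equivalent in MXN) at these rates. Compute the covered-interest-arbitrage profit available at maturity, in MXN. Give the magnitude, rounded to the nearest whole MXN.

T = 2/12 years.
Route A — deposit CZK, sell forward: 23,000,000 × 1.0060736921 × 0.5474 = MXN 12,666,669.00.
Route B — convert at spot, deposit MXN: 23,000,000 × 0.5346 × 1.0123616206 = MXN 12,447,796.01.
The quoted forward overvalues CZK, so borrow MXN, buy CZK at spot, deposit the CZK at 3.70%, and sell the proceeds forward at 0.5474.
The gap between the two covered legs is MXN 218,873.

MXN 218,873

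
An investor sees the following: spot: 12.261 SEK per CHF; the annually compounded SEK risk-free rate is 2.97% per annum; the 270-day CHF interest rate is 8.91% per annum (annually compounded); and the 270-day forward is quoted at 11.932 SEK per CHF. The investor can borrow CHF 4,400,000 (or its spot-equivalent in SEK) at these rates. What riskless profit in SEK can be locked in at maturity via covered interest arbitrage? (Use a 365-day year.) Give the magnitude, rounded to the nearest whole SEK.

SEK 793,299

T = 270/365 years.
Invest the CHF and cover forward: 4,400,000 × 1.0651725977 × 11.932 = SEK 55,922,413.52.
Convert at spot and invest in SEK: 4,400,000 × 12.261 × 1.02188599 = SEK 55,129,114.14.
The quoted forward overvalues CHF, so borrow SEK, buy CHF at spot, deposit the CHF at 8.91%, and sell the proceeds forward at 11.932.
Profit = 55,922,413.52 − 55,129,114.14 = SEK 793,299.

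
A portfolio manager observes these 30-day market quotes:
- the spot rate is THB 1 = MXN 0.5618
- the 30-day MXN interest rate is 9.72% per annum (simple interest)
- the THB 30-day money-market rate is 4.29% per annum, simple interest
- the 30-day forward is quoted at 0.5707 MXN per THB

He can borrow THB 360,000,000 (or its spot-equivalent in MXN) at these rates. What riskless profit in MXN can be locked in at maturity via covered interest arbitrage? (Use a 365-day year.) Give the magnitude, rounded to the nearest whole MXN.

MXN 2,312,662

T = 30/365 years.
Route A — deposit THB, sell forward: 360,000,000 × 1.0035260274 × 0.5707 = MXN 206,176,429.38.
Route B — convert at spot, deposit MXN: 360,000,000 × 0.5618 × 1.0079890411 = MXN 203,863,767.58.
The quoted forward overvalues THB, so borrow MXN, buy THB at spot, deposit the THB at 4.29%, and sell the proceeds forward at 0.5707.
Profit = 206,176,429.38 − 203,863,767.58 = MXN 2,312,662.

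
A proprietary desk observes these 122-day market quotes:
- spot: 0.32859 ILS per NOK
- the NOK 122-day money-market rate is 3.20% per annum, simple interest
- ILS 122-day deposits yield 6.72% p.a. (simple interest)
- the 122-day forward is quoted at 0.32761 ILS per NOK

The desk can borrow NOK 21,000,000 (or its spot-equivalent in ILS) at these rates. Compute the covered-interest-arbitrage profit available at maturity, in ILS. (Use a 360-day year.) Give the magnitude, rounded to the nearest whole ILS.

T = 122/360 years.
Keep in NOK, deliver into the forward: 21,000,000·1.010844444·0.32761 = ILS 6,954,417.71.
Swap to ILS now, deposit: 21,000,000·0.32859·1.022773333 = ILS 7,057,534.88.
The quoted forward undervalues NOK, so borrow NOK, convert to ILS at spot, deposit the ILS at 6.72%, and buy NOK forward at 0.32761 to cover the loan.
The gap between the two covered legs is ILS 103,117.

ILS 103,117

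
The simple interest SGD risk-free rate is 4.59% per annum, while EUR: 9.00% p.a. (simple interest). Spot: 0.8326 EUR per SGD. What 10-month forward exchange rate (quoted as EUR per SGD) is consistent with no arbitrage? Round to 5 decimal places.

0.86207

T = 10/12 years.
Growth of 1 EUR over T: 1 + 0.0900×10/12 = 1.075000.
Growth of 1 SGD over T: 1 + 0.0459×10/12 = 1.038250.
So F = 0.8326 × 1.075000 / 1.038250 = 0.8620708 (EUR/SGD).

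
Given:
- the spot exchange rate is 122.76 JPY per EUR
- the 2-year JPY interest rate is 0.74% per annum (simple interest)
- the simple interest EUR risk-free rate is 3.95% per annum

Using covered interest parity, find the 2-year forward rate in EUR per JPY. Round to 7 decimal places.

T = 2 years.
JPY growth factor: 1 + 0.0074×2 = 1.014800.
EUR accumulates by 1 + 0.0395×2 = 1.079000.
Forward (JPY per EUR) = 122.76 × 1.014800 / 1.079000 = 115.4558.
Quoted the other way: 1/115.4558 = 0.0086613 EUR per JPY.

0.0086613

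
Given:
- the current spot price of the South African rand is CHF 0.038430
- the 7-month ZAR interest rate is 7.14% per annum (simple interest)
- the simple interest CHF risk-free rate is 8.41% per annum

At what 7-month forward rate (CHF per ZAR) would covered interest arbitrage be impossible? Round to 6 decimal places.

T = 7/12 years.
CHF growth factor: 1 + 0.0841×7/12 = 1.0490583.
ZAR accumulates by 1 + 0.0714×7/12 = 1.041650.
Forward (CHF per ZAR) = 0.03843 × 1.0490583 / 1.041650 = 0.03870332.

0.038703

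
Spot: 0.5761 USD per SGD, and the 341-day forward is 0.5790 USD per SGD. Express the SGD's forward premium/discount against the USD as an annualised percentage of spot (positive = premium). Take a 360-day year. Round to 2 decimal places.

+0.53%

T = 341/360 years.
SGD trades forward at +0.50338% vs spot over the period.
Annualise by dividing by T: 0.0050338 / (341/360) = 0.005314 → 0.53%.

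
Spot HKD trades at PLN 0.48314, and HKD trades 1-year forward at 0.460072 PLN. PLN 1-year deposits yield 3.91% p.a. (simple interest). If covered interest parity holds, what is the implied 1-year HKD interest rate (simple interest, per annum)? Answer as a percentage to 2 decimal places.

T = 1 year.
CIP gives F = S · g_PLN/g_HKD, so g_PLN/g_HKD = 0.460072/0.48314 = 0.9522540.
PLN growth factor: 1 + 0.0391×1 = 1.039100.
Hence g_HKD = 1.0912005.
(1.0912005 − 1)/T = 0.091201, i.e. 9.12%.

9.12%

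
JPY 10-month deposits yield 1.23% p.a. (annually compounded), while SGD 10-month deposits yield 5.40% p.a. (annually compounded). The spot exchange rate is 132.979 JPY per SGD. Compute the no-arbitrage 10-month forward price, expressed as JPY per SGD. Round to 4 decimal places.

T = 10/12 years.
JPY accumulates by (1 + 0.0123)^(10/12) = 1.010239544.
Growth of 1 SGD over T: (1 + 0.0540)^(10/12) = 1.044801632.
So F = 132.979 × 1.010239544 / 1.044801632 = 128.580048 (JPY/SGD).

128.5800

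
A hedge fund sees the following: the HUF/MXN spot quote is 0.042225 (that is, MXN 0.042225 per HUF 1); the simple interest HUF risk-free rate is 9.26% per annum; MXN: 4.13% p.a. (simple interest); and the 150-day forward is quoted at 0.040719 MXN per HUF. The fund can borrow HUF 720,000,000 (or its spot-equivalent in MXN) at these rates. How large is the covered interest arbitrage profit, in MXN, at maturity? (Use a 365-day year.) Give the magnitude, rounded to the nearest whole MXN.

MXN 484,643

T = 150/365 years.
Route A — deposit HUF, sell forward: 720,000,000 × 1.0380547945 × 0.040719 = MXN 30,433,358.29.
Route B — convert at spot, deposit MXN: 720,000,000 × 0.042225 × 1.0169726027 = MXN 30,918,001.07.
The quoted forward undervalues HUF, so borrow HUF, convert to MXN at spot, deposit the MXN at 4.13%, and buy HUF forward at 0.040719 to cover the loan.
Profit = 30,918,001.07 − 30,433,358.29 = MXN 484,643.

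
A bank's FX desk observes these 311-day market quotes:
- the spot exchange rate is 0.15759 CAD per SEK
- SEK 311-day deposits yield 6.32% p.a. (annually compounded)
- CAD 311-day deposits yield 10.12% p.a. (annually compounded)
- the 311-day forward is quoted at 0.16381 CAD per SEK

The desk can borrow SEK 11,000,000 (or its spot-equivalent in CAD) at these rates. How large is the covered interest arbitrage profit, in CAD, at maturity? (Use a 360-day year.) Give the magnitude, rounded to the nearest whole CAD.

CAD 15,841

T = 311/360 years.
Invest the SEK and cover forward: 11,000,000 × 1.054368385 × 0.16381 = CAD 1,899,876.94.
Convert at spot and invest in CAD: 11,000,000 × 0.15759 × 1.086845339 = CAD 1,884,035.53.
The quoted forward overvalues SEK, so borrow CAD, buy SEK at spot, deposit the SEK at 6.32%, and sell the proceeds forward at 0.16381.
The gap between the two covered legs is CAD 15,841.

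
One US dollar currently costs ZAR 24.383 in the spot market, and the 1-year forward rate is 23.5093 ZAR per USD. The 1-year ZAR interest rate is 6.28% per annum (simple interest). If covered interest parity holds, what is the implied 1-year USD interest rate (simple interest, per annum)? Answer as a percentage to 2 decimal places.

10.23%

T = 1 year.
CIP gives F = S · g_ZAR/g_USD, so g_ZAR/g_USD = 23.5093/24.383 = 0.9641677.
ZAR growth factor: 1 + 0.0628×1 = 1.062800.
That pins the USD growth at 1.1022979.
(1.1022979 − 1)/T = 0.102298, i.e. 10.23%.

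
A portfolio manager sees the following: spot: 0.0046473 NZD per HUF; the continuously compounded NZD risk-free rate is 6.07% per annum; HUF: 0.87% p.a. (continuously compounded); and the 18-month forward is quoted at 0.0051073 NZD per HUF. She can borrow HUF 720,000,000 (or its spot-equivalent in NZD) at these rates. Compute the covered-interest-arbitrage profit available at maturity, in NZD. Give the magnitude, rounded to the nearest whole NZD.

NZD 60,544

T = 18/12 years.
Invest the HUF and cover forward: 720,000,000 × 1.013135523 × 0.0051073 = NZD 3,725,558.68.
Convert at spot and invest in NZD: 720,000,000 × 0.0046473 × 1.09532377 = NZD 3,665,014.67.
The quoted forward overvalues HUF, so borrow NZD, buy HUF at spot, deposit the HUF at 0.87%, and sell the proceeds forward at 0.0051073.
Arbitrage profit = |3,725,558.68 − 3,665,014.67| = NZD 60,544.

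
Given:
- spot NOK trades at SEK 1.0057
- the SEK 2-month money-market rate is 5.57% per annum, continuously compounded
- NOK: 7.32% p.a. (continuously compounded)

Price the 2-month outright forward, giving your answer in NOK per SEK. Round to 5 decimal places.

0.99724

T = 2/12 years.
SEK accumulates by e^(0.0557×2/12) = 1.0093266.
NOK growth factor: e^(0.0732×2/12) = 1.0122747.
So F = 1.0057 × 1.0093266 / 1.0122747 = 1.002771 (SEK/NOK).
Quoted the other way: 1/1.002771 = 0.99724 NOK per SEK.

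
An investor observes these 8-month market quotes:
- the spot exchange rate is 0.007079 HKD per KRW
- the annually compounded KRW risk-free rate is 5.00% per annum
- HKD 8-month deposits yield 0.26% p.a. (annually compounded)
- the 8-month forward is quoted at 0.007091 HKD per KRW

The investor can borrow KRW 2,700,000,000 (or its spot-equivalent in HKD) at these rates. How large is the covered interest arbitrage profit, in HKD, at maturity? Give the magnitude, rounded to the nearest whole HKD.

T = 8/12 years.
Invest the KRW and cover forward: 2,700,000,000 × 1.0330615541 × 0.007091 = HKD 19,778,686.60.
Convert at spot and invest in HKD: 2,700,000,000 × 0.007079 × 1.0017325831 = HKD 19,146,415.38.
The quoted forward overvalues KRW, so borrow HKD, buy KRW at spot, deposit the KRW at 5.00%, and sell the proceeds forward at 0.007091.
Profit = 19,778,686.60 − 19,146,415.38 = HKD 632,271.

HKD 632,271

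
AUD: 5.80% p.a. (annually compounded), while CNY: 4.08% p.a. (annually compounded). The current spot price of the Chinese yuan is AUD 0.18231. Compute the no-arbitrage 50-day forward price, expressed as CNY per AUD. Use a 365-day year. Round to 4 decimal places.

5.4729

T = 50/365 years.
AUD growth factor: (1 + 0.0580)^(50/365) = 1.0077532.
Growth of 1 CNY over T: (1 + 0.0408)^(50/365) = 1.0054931.
Forward (AUD per CNY) = 0.18231 × 1.0077532 / 1.0054931 = 0.1827198.
Quoted the other way: 1/0.1827198 = 5.4729 CNY per AUD.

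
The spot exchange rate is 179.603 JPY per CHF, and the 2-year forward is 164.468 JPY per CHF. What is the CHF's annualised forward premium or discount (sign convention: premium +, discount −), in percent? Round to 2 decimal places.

T = 2 years.
(F − S)/S = (164.468 − 179.603)/179.603 = -0.0842692.
Annualise by dividing by T: -0.0842692 / 2 = -0.042135 → -4.21%.

-4.21%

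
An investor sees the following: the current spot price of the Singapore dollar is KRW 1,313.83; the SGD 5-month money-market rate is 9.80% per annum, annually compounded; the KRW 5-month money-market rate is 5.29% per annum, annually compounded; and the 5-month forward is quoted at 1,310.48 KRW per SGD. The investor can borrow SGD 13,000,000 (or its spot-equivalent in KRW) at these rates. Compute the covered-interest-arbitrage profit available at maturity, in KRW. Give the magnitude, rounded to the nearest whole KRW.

T = 5/12 years.
Route A — deposit SGD, sell forward: 13,000,000 × 1.039722977227 × 1310.48 = KRW 17,712,970,173.55.
Route B — convert at spot, deposit KRW: 13,000,000 × 1313.83 × 1.021710764519 = KRW 17,450,605,298.72.
The quoted forward overvalues SGD, so borrow KRW, buy SGD at spot, deposit the SGD at 9.80%, and sell the proceeds forward at 1,310.48.
Arbitrage profit = |17,712,970,173.55 − 17,450,605,298.72| = KRW 262,364,875.

KRW 262,364,875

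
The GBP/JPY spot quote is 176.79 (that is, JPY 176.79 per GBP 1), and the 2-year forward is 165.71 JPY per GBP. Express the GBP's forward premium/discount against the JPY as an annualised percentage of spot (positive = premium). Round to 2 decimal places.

-3.13%

T = 2 years.
GBP trades forward at -6.26732% vs spot over the period.
Per annum: -0.0626732 / 2 = -0.031337 = -3.13%.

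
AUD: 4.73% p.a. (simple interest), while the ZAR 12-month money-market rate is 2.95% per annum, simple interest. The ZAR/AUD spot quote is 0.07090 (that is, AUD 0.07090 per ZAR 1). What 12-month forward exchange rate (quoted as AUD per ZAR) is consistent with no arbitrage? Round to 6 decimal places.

0.072126

T = 1 year.
AUD growth factor: 1 + 0.0473×1 = 1.047300.
ZAR accumulates by 1 + 0.0295×1 = 1.029500.
Forward (AUD per ZAR) = 0.0709 × 1.047300 / 1.029500 = 0.07212586.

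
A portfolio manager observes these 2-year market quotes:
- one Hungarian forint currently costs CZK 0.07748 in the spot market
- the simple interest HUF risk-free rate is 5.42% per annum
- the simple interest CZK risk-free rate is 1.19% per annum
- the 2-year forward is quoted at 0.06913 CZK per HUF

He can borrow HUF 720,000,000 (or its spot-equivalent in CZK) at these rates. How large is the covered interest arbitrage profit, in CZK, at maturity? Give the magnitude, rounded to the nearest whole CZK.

CZK 1,944,239

T = 2 years.
Invest the HUF and cover forward: 720,000,000 × 1.108400 × 0.06913 = CZK 55,169,058.24.
Convert at spot and invest in CZK: 720,000,000 × 0.07748 × 1.023800 = CZK 57,113,297.28.
The quoted forward undervalues HUF, so borrow HUF, convert to CZK at spot, deposit the CZK at 1.19%, and buy HUF forward at 0.06913 to cover the loan.
Profit = 57,113,297.28 − 55,169,058.24 = CZK 1,944,239.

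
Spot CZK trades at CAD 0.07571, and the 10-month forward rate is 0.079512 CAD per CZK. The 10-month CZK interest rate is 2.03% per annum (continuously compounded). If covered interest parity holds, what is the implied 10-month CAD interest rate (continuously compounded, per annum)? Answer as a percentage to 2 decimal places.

7.91%

T = 10/12 years.
F/S = 0.079512/0.07571 = 1.0502179 = (growth of CAD) / (growth of CZK).
CZK growth factor: e^(0.0203×10/12) = 1.0170606.
So the CAD growth factor = 1.0681352.
r = ln(1.0681352)/(10/12) = 0.079097 → 7.91%.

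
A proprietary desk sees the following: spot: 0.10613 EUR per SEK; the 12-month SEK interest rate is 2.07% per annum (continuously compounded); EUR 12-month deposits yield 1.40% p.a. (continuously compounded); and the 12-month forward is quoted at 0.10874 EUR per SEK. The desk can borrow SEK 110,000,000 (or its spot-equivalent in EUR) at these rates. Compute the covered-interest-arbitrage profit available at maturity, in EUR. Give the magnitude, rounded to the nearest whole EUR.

EUR 372,692

T = 1 year.
Invest the SEK and cover forward: 110,000,000 × 1.020915731 × 0.10874 = EUR 12,211,581.42.
Convert at spot and invest in EUR: 110,000,000 × 0.10613 × 1.0140984589 = EUR 11,838,889.64.
The quoted forward overvalues SEK, so borrow EUR, buy SEK at spot, deposit the SEK at 2.07%, and sell the proceeds forward at 0.10874.
Arbitrage profit = |12,211,581.42 − 11,838,889.64| = EUR 372,692.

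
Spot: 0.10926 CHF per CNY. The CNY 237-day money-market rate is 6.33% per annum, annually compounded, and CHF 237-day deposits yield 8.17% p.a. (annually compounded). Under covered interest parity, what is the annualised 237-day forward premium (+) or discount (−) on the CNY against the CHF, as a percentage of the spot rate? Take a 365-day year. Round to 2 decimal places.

T = 237/365 years.
CIP forward (CHF per CNY) = 0.10926 × 1.0523158/1.040658 = 0.11048397.
Annualised premium = (F − S)/S × (1/T) = (0.11048397 − 0.10926)/0.10926 ÷ (237/365) = 1.73%.

+1.73%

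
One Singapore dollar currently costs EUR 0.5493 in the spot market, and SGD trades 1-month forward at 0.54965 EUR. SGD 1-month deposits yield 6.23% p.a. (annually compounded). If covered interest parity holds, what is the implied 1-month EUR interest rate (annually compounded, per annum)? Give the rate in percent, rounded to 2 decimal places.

T = 1/12 years.
CIP gives F = S · g_EUR/g_SGD, so g_EUR/g_SGD = 0.54965/0.5493 = 1.0006372.
The SGD side grows by (1 + 0.0623)^(1/12) = 1.0050491.
So the EUR growth factor = 1.0056895.
Annualise: 1.0056895^(12/1) − 1 = 0.070451 = 7.05%.

7.05%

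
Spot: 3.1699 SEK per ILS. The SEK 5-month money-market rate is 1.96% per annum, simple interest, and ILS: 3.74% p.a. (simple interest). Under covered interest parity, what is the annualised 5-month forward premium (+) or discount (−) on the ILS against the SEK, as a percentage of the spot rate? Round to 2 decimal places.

-1.75%

T = 5/12 years.
CIP forward (SEK per ILS) = 3.1699 × 1.0081667/1.0155833 = 3.1467509.
Annualised premium = (F − S)/S × (1/T) = (3.1467509 − 3.1699)/3.1699 ÷ (5/12) = -1.75%.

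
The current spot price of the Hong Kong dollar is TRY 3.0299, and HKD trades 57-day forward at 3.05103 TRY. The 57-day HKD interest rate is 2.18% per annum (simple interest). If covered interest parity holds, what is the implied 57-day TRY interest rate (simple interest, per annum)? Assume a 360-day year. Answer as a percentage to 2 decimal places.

6.60%

T = 57/360 years.
F/S = 3.05103/3.0299 = 1.0069738 = (growth of TRY) / (growth of HKD).
The HKD side grows by 1 + 0.0218×57/360 = 1.0034517.
That pins the TRY growth at 1.0104496.
r = (1.0104496 − 1)/(57/360) = 0.065997 → 6.60%.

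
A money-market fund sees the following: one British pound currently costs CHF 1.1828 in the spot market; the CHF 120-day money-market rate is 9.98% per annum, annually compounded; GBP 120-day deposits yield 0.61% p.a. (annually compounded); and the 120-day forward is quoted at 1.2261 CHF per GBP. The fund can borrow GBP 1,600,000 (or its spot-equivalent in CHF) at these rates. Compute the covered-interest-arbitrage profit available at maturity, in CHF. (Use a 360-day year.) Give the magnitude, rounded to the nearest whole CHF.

T = 120/360 years.
Route A — deposit GBP, sell forward: 1,600,000 × 1.002029213 × 1.2261 = CHF 1,965,740.83.
Route B — convert at spot, deposit CHF: 1,600,000 × 1.1828 × 1.032217549 = CHF 1,953,451.07.
The quoted forward overvalues GBP, so borrow CHF, buy GBP at spot, deposit the GBP at 0.61%, and sell the proceeds forward at 1.2261.
Arbitrage profit = |1,965,740.83 − 1,953,451.07| = CHF 12,290.

CHF 12,290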